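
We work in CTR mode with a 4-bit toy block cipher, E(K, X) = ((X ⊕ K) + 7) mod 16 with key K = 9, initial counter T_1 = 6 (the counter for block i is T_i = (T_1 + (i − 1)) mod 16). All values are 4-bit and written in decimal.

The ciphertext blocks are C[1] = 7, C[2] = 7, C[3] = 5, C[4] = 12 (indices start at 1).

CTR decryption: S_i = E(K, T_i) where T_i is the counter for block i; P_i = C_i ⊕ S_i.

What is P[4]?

P[4] = 11

P[4]: T = 9, S = E(K, T) = 7; 12 ⊕ 7 = 11.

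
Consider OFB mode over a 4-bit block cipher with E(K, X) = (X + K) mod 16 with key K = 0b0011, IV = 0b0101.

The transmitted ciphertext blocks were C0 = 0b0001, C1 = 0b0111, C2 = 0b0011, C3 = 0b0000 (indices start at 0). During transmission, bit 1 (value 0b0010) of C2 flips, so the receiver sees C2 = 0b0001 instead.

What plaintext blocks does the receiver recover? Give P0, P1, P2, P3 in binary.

P0 = 0b1001, P1 = 0b1100, P2 = 0b1111, P3 = 0b0001

OFB decryption: S_i = E(K, S_{i−1}) with S_{−1} = IV; P_i = C_i ⊕ S_i.
Only C2 changed, to 0b0001. In OFB, a change in C_i flips the same bit in P_i only; the keystream is unaffected. Decrypting the received ciphertext:
P0: S = E(K, 0b0101) = 0b1000; 0b0001 ⊕ 0b1000 = 0b1001.
P1: S = E(K, 0b1000) = 0b1011; 0b0111 ⊕ 0b1011 = 0b1100.
P2: S = E(K, 0b1011) = 0b1110; 0b0001 ⊕ 0b1110 = 0b1111.
P3: S = E(K, 0b1110) = 0b0001; 0b0000 ⊕ 0b0001 = 0b0001.
Blocks that differ from the original plaintext: P2.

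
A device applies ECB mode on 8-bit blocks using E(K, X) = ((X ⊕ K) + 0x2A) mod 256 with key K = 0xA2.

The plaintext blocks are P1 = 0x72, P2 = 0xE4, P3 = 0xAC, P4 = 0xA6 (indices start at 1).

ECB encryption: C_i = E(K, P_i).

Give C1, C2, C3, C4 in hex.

C1 = 0xFA, C2 = 0x70, C3 = 0x38, C4 = 0x2E

C1: E(K, 0x72) = 0xFA.
C2: E(K, 0xE4) = 0x70.
C3: E(K, 0xAC) = 0x38.
C4: E(K, 0xA6) = 0x2E.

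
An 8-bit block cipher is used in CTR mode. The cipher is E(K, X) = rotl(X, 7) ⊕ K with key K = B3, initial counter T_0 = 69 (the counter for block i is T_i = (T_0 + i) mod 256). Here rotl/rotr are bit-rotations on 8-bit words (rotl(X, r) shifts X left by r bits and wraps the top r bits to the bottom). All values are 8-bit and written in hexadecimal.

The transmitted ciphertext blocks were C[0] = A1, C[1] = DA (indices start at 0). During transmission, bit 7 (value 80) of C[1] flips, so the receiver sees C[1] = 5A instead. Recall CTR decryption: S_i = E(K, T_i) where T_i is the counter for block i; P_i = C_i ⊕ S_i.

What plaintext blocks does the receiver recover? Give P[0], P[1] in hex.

P[0] = A6, P[1] = DC

Only C[1] changed, to 5A. In CTR, a change in C_i flips the same bit in P_i only; the keystream is unaffected. Decrypting the received ciphertext:
P[0]: T = 69, S = E(K, T) = 07; A1 ⊕ 07 = A6.
P[1]: T = 6A, S = E(K, T) = 86; 5A ⊕ 86 = DC.
Blocks that differ from the original plaintext: P[1].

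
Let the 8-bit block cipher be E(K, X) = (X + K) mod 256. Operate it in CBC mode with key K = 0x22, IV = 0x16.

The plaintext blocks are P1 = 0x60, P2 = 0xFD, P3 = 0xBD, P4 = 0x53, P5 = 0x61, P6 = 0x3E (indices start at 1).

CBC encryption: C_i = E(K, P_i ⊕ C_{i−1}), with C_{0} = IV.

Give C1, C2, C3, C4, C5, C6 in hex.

C1 = 0x98, C2 = 0x87, C3 = 0x5C, C4 = 0x31, C5 = 0x72, C6 = 0x6E

C1: P1 ⊕ 0x16 = 0x76; E(K, 0x76) = 0x98.
C2: P2 ⊕ 0x98 = 0x65; E(K, 0x65) = 0x87.
C3: P3 ⊕ 0x87 = 0x3A; E(K, 0x3A) = 0x5C.
C4: P4 ⊕ 0x5C = 0x0F; E(K, 0x0F) = 0x31.
C5: P5 ⊕ 0x31 = 0x50; E(K, 0x50) = 0x72.
C6: P6 ⊕ 0x72 = 0x4C; E(K, 0x4C) = 0x6E.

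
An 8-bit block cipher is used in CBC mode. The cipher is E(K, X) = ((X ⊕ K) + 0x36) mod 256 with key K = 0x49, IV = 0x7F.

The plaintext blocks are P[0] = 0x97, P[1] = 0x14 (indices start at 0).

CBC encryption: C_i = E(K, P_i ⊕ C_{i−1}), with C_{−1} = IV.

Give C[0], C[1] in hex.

C[0] = 0xD7, C[1] = 0xC0

C[0]: P[0] ⊕ 0x7F = 0xE8; E(K, 0xE8) = 0xD7.
C[1]: P[1] ⊕ 0xD7 = 0xC3; E(K, 0xC3) = 0xC0.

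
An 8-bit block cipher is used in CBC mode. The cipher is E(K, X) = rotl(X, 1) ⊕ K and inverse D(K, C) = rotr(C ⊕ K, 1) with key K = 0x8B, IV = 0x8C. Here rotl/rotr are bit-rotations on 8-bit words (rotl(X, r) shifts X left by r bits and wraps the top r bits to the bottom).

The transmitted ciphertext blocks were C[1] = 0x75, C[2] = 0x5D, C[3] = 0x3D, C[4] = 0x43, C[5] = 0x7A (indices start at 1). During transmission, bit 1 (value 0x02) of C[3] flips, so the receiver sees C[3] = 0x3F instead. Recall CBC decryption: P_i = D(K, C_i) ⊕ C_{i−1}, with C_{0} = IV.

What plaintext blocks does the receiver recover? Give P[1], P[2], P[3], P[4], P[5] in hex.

P[1] = 0xF3, P[2] = 0x1E, P[3] = 0x07, P[4] = 0x5B, P[5] = 0xBB

Only C[3] changed, to 0x3F. In CBC, a change in C_i garbles P_i and flips the same bit in P_{i+1}. Decrypting the received ciphertext:
P[1]: D(K, 0x75) = 0x7F; 0x7F ⊕ 0x8C = 0xF3.
P[2]: D(K, 0x5D) = 0x6B; 0x6B ⊕ 0x75 = 0x1E.
P[3]: D(K, 0x3F) = 0x5A; 0x5A ⊕ 0x5D = 0x07.
P[4]: D(K, 0x43) = 0x64; 0x64 ⊕ 0x3F = 0x5B.
P[5]: D(K, 0x7A) = 0xF8; 0xF8 ⊕ 0x43 = 0xBB.
Blocks that differ from the original plaintext: P[3], P[4].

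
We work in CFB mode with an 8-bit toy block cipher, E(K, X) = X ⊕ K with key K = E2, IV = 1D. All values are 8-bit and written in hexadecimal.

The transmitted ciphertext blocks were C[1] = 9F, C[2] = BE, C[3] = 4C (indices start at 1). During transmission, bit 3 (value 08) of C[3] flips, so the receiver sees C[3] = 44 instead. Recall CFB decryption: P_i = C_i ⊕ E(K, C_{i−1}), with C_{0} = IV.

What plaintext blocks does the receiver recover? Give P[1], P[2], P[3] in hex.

P[1] = 60, P[2] = C3, P[3] = 18

Only C[3] changed, to 44. In CFB, a change in C_i flips the same bit in P_i and garbles P_{i+1}. Decrypting the received ciphertext:
P[1]: E(K, 1D) = FF; 9F ⊕ FF = 60.
P[2]: E(K, 9F) = 7D; BE ⊕ 7D = C3.
P[3]: E(K, BE) = 5C; 44 ⊕ 5C = 18.
Blocks that differ from the original plaintext: P[3].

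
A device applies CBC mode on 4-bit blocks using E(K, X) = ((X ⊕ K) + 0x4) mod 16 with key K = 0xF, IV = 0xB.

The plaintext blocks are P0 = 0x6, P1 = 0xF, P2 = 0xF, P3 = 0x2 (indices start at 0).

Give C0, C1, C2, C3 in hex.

C0 = 0x6, C1 = 0xA, C2 = 0xE, C3 = 0x7

CBC encryption: C_i = E(K, P_i ⊕ C_{i−1}), with C_{−1} = IV.
C0: P0 ⊕ 0xB = 0xD; E(K, 0xD) = 0x6.
C1: P1 ⊕ 0x6 = 0x9; E(K, 0x9) = 0xA.
C2: P2 ⊕ 0xA = 0x5; E(K, 0x5) = 0xE.
C3: P3 ⊕ 0xE = 0xC; E(K, 0xC) = 0x7.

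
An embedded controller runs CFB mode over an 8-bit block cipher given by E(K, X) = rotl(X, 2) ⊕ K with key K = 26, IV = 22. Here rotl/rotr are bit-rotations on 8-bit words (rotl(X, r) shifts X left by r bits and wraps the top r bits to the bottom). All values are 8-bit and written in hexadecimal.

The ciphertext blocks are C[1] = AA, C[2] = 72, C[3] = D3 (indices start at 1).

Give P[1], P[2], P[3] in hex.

P[1] = 04, P[2] = FE, P[3] = 3C

CFB decryption: P_i = C_i ⊕ E(K, C_{i−1}), with C_{0} = IV.
P[1]: E(K, 22) = AE; AA ⊕ AE = 04.
P[2]: E(K, AA) = 8C; 72 ⊕ 8C = FE.
P[3]: E(K, 72) = EF; D3 ⊕ EF = 3C.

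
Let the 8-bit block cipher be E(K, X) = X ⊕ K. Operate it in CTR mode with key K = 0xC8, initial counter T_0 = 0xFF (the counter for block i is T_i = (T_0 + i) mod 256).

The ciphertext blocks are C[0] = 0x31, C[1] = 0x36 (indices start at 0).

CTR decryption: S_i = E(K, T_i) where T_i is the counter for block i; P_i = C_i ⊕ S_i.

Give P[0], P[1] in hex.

P[0]: T = 0xFF, S = E(K, T) = 0x37; 0x31 ⊕ 0x37 = 0x06.
P[1]: T = 0x00, S = E(K, T) = 0xC8; 0x36 ⊕ 0xC8 = 0xFE.

P[0] = 0x06, P[1] = 0xFE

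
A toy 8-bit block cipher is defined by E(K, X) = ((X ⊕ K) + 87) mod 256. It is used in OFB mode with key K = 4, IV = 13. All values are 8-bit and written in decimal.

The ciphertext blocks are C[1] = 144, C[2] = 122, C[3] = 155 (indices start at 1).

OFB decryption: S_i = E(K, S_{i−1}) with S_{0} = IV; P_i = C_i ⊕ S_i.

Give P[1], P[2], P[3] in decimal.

P[1] = 240, P[2] = 193, P[3] = 141

P[1]: S = E(K, 13) = 96; 144 ⊕ 96 = 240.
P[2]: S = E(K, 96) = 187; 122 ⊕ 187 = 193.
P[3]: S = E(K, 187) = 22; 155 ⊕ 22 = 141.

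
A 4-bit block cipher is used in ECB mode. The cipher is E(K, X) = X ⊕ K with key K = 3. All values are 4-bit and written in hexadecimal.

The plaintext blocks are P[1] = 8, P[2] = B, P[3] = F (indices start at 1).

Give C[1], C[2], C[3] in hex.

ECB encryption: C_i = E(K, P_i).
C[1]: E(K, 8) = B.
C[2]: E(K, B) = 8.
C[3]: E(K, F) = C.

C[1] = B, C[2] = 8, C[3] = C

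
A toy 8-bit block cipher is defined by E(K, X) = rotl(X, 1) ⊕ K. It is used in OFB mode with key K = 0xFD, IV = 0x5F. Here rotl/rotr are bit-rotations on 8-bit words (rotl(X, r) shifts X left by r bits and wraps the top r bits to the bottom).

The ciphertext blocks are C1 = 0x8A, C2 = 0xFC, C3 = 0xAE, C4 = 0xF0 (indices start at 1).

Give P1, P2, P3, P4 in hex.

OFB decryption: S_i = E(K, S_{i−1}) with S_{0} = IV; P_i = C_i ⊕ S_i.
P1: S = E(K, 0x5F) = 0x43; 0x8A ⊕ 0x43 = 0xC9.
P2: S = E(K, 0x43) = 0x7B; 0xFC ⊕ 0x7B = 0x87.
P3: S = E(K, 0x7B) = 0x0B; 0xAE ⊕ 0x0B = 0xA5.
P4: S = E(K, 0x0B) = 0xEB; 0xF0 ⊕ 0xEB = 0x1B.

P1 = 0xC9, P2 = 0x87, P3 = 0xA5, P4 = 0x1B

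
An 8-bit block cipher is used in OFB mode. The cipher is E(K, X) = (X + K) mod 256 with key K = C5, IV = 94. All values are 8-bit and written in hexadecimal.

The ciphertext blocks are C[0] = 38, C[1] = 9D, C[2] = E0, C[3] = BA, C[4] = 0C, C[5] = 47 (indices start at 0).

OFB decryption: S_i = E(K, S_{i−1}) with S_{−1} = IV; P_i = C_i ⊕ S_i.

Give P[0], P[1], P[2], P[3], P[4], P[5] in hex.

P[0] = 61, P[1] = 83, P[2] = 03, P[3] = 12, P[4] = 61, P[5] = 75

P[0]: S = E(K, 94) = 59; 38 ⊕ 59 = 61.
P[1]: S = E(K, 59) = 1E; 9D ⊕ 1E = 83.
P[2]: S = E(K, 1E) = E3; E0 ⊕ E3 = 03.
P[3]: S = E(K, E3) = A8; BA ⊕ A8 = 12.
P[4]: S = E(K, A8) = 6D; 0C ⊕ 6D = 61.
P[5]: S = E(K, 6D) = 32; 47 ⊕ 32 = 75.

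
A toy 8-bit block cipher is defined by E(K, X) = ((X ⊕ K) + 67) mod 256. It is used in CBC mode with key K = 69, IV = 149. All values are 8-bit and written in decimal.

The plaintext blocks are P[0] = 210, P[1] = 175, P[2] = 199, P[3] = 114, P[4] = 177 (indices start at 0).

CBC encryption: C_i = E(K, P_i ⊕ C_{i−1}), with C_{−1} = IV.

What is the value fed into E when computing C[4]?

C[0]: P[0] ⊕ 149 = 71; E(K, 71) = 69.
C[1]: P[1] ⊕ 69 = 234; E(K, 234) = 242.
C[2]: P[2] ⊕ 242 = 53; E(K, 53) = 179.
C[3]: P[3] ⊕ 179 = 193; E(K, 193) = 199.
C[4]: P[4] ⊕ 199 = 118; E(K, 118) = 118.
So the input to E for block [4] is 118.

118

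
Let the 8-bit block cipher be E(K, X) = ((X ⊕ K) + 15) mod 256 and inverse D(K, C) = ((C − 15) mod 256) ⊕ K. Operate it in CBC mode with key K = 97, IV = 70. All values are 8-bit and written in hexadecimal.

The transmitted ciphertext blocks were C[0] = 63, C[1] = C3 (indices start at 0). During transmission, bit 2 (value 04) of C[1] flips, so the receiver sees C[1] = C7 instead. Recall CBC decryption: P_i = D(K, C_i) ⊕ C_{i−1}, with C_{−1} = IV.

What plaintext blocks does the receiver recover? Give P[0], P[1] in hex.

P[0] = A9, P[1] = 46

Only C[1] changed, to C7. In CBC, a change in C_i garbles P_i and flips the same bit in P_{i+1}. Decrypting the received ciphertext:
P[0]: D(K, 63) = D9; D9 ⊕ 70 = A9.
P[1]: D(K, C7) = 25; 25 ⊕ 63 = 46.
Blocks that differ from the original plaintext: P[1].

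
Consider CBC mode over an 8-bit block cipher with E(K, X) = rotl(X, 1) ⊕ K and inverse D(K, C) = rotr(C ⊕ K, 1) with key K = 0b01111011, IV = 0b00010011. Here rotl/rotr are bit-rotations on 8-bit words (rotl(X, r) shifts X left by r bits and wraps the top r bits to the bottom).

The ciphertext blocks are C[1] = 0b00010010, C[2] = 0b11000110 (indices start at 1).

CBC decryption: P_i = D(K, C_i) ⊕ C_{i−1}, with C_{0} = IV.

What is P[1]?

P[1]: D(K, 0b00010010) = 0b10110100; 0b10110100 ⊕ 0b00010011 = 0b10100111.

P[1] = 0b10100111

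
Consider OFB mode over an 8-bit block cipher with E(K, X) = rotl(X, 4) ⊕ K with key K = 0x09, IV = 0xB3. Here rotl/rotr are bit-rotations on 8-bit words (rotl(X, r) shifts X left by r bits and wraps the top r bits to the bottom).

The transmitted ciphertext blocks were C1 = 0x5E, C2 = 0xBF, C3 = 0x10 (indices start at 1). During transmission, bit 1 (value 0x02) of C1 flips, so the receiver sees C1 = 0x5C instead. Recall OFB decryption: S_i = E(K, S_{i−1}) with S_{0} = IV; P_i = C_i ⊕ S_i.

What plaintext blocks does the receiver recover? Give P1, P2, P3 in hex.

Only C1 changed, to 0x5C. In OFB, a change in C_i flips the same bit in P_i only; the keystream is unaffected. Decrypting the received ciphertext:
P1: S = E(K, 0xB3) = 0x32; 0x5C ⊕ 0x32 = 0x6E.
P2: S = E(K, 0x32) = 0x2A; 0xBF ⊕ 0x2A = 0x95.
P3: S = E(K, 0x2A) = 0xAB; 0x10 ⊕ 0xAB = 0xBB.
Blocks that differ from the original plaintext: P1.

P1 = 0x6E, P2 = 0x95, P3 = 0xBB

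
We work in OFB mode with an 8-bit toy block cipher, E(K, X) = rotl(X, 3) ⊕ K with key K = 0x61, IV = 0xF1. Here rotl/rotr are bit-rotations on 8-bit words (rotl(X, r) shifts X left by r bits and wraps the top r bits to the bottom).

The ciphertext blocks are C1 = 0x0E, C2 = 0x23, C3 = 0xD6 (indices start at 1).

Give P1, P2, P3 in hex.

OFB decryption: S_i = E(K, S_{i−1}) with S_{0} = IV; P_i = C_i ⊕ S_i.
P1: S = E(K, 0xF1) = 0xEE; 0x0E ⊕ 0xEE = 0xE0.
P2: S = E(K, 0xEE) = 0x16; 0x23 ⊕ 0x16 = 0x35.
P3: S = E(K, 0x16) = 0xD1; 0xD6 ⊕ 0xD1 = 0x07.

P1 = 0xE0, P2 = 0x35, P3 = 0x07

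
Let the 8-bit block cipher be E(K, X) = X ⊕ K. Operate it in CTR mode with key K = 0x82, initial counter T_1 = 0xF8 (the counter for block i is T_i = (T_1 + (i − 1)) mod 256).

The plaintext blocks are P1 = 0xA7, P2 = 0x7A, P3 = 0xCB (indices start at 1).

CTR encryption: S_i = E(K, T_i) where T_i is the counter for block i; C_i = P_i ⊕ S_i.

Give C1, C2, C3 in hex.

C1: T = 0xF8, S = E(K, T) = 0x7A; 0xA7 ⊕ 0x7A = 0xDD.
C2: T = 0xF9, S = E(K, T) = 0x7B; 0x7A ⊕ 0x7B = 0x01.
C3: T = 0xFA, S = E(K, T) = 0x78; 0xCB ⊕ 0x78 = 0xB3.

C1 = 0xDD, C2 = 0x01, C3 = 0xB3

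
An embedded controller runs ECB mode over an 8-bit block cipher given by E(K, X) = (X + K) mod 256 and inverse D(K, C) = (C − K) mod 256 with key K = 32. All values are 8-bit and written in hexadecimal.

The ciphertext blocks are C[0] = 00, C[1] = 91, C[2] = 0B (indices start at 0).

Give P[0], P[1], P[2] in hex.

ECB decryption: P_i = D(K, C_i).
P[0]: D(K, 00) = CE.
P[1]: D(K, 91) = 5F.
P[2]: D(K, 0B) = D9.

P[0] = CE, P[1] = 5F, P[2] = D9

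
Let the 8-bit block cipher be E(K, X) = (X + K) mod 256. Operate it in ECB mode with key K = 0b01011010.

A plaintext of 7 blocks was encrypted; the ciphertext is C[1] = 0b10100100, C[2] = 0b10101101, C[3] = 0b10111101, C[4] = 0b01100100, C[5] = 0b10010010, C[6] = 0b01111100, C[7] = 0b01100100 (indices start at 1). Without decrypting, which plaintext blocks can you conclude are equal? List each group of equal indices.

P[4] = P[7]

ECB encrypts each block independently with the same key, so equal ciphertext blocks imply equal plaintext blocks.
C[4] = C[7] = 0b01100100, so P[4] = P[7].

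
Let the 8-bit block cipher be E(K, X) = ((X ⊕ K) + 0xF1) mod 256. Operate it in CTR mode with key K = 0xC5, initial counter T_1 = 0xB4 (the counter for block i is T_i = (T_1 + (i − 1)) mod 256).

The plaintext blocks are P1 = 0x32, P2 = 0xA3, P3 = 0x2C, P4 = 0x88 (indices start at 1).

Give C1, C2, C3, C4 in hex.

C1 = 0x50, C2 = 0xC2, C3 = 0x48, C4 = 0xEB

CTR encryption: S_i = E(K, T_i) where T_i is the counter for block i; C_i = P_i ⊕ S_i.
C1: T = 0xB4, S = E(K, T) = 0x62; 0x32 ⊕ 0x62 = 0x50.
C2: T = 0xB5, S = E(K, T) = 0x61; 0xA3 ⊕ 0x61 = 0xC2.
C3: T = 0xB6, S = E(K, T) = 0x64; 0x2C ⊕ 0x64 = 0x48.
C4: T = 0xB7, S = E(K, T) = 0x63; 0x88 ⊕ 0x63 = 0xEB.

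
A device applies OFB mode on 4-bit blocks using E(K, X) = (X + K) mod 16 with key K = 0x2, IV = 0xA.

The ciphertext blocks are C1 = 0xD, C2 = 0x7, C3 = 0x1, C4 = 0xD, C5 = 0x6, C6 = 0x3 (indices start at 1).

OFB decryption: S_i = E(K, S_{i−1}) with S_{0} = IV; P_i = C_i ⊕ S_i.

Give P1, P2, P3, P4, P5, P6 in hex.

P1: S = E(K, 0xA) = 0xC; 0xD ⊕ 0xC = 0x1.
P2: S = E(K, 0xC) = 0xE; 0x7 ⊕ 0xE = 0x9.
P3: S = E(K, 0xE) = 0x0; 0x1 ⊕ 0x0 = 0x1.
P4: S = E(K, 0x0) = 0x2; 0xD ⊕ 0x2 = 0xF.
P5: S = E(K, 0x2) = 0x4; 0x6 ⊕ 0x4 = 0x2.
P6: S = E(K, 0x4) = 0x6; 0x3 ⊕ 0x6 = 0x5.

P1 = 0x1, P2 = 0x9, P3 = 0x1, P4 = 0xF, P5 = 0x2, P6 = 0x5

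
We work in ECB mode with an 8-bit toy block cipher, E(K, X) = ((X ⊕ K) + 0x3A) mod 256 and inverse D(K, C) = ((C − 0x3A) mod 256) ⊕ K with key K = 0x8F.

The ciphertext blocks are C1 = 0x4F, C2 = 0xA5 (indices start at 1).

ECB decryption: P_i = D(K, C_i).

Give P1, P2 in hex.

P1 = 0x9A, P2 = 0xE4

P1: D(K, 0x4F) = 0x9A.
P2: D(K, 0xA5) = 0xE4.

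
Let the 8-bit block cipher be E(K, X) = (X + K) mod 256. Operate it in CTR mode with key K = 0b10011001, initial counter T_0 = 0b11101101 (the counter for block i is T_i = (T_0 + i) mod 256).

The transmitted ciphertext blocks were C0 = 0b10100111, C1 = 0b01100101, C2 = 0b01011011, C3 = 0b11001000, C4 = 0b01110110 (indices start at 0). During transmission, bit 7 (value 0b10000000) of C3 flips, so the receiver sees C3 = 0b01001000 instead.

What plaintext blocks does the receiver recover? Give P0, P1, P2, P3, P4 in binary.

CTR decryption: S_i = E(K, T_i) where T_i is the counter for block i; P_i = C_i ⊕ S_i.
Only C3 changed, to 0b01001000. In CTR, a change in C_i flips the same bit in P_i only; the keystream is unaffected. Decrypting the received ciphertext:
P0: T = 0b11101101, S = E(K, T) = 0b10000110; 0b10100111 ⊕ 0b10000110 = 0b00100001.
P1: T = 0b11101110, S = E(K, T) = 0b10000111; 0b01100101 ⊕ 0b10000111 = 0b11100010.
P2: T = 0b11101111, S = E(K, T) = 0b10001000; 0b01011011 ⊕ 0b10001000 = 0b11010011.
P3: T = 0b11110000, S = E(K, T) = 0b10001001; 0b01001000 ⊕ 0b10001001 = 0b11000001.
P4: T = 0b11110001, S = E(K, T) = 0b10001010; 0b01110110 ⊕ 0b10001010 = 0b11111100.
Blocks that differ from the original plaintext: P3.

P0 = 0b00100001, P1 = 0b11100010, P2 = 0b11010011, P3 = 0b11000001, P4 = 0b11111100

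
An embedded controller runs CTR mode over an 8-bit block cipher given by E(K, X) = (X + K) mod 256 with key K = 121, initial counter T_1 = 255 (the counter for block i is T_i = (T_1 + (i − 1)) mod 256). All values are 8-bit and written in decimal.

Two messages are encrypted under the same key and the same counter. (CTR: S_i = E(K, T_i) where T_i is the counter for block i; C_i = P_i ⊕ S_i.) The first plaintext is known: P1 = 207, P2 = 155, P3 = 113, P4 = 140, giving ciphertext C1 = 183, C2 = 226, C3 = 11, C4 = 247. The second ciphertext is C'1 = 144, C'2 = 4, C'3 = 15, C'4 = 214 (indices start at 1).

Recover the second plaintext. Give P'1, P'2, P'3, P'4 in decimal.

In CTR with a reused counter, both messages share the same keystream S_i, so C_i ⊕ C'_i = P_i ⊕ P'_i and thus P'_i = P_i ⊕ C_i ⊕ C'_i.
P'1: 207 ⊕ 183 ⊕ 144 = 232.
P'2: 155 ⊕ 226 ⊕ 4 = 125.
P'3: 113 ⊕ 11 ⊕ 15 = 117.
P'4: 140 ⊕ 247 ⊕ 214 = 173.

P'1 = 232, P'2 = 125, P'3 = 117, P'4 = 173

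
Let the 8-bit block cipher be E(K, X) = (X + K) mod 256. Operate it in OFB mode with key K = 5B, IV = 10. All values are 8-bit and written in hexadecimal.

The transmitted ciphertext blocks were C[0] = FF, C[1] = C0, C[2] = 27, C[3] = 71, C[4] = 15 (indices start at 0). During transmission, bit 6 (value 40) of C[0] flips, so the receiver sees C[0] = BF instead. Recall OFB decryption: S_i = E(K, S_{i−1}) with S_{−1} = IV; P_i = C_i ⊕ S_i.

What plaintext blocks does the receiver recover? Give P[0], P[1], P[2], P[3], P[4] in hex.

P[0] = D4, P[1] = 06, P[2] = 06, P[3] = 0D, P[4] = C2

Only C[0] changed, to BF. In OFB, a change in C_i flips the same bit in P_i only; the keystream is unaffected. Decrypting the received ciphertext:
P[0]: S = E(K, 10) = 6B; BF ⊕ 6B = D4.
P[1]: S = E(K, 6B) = C6; C0 ⊕ C6 = 06.
P[2]: S = E(K, C6) = 21; 27 ⊕ 21 = 06.
P[3]: S = E(K, 21) = 7C; 71 ⊕ 7C = 0D.
P[4]: S = E(K, 7C) = D7; 15 ⊕ D7 = C2.
Blocks that differ from the original plaintext: P[0].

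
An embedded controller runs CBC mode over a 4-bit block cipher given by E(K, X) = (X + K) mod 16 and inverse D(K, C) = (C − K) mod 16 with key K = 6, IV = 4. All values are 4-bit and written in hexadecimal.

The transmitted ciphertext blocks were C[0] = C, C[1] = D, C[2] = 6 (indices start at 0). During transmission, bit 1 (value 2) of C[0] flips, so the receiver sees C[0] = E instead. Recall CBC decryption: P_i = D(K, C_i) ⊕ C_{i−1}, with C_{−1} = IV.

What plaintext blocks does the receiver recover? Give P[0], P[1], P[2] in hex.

P[0] = C, P[1] = 9, P[2] = D

Only C[0] changed, to E. In CBC, a change in C_i garbles P_i and flips the same bit in P_{i+1}. Decrypting the received ciphertext:
P[0]: D(K, E) = 8; 8 ⊕ 4 = C.
P[1]: D(K, D) = 7; 7 ⊕ E = 9.
P[2]: D(K, 6) = 0; 0 ⊕ D = D.
Blocks that differ from the original plaintext: P[0], P[1].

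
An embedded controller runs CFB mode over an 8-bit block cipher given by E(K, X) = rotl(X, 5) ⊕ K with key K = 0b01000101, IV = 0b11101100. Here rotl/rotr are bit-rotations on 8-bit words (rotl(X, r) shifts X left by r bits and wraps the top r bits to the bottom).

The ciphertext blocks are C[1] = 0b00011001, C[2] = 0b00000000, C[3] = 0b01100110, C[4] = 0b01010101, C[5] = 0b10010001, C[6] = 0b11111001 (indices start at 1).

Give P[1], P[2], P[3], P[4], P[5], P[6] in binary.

CFB decryption: P_i = C_i ⊕ E(K, C_{i−1}), with C_{0} = IV.
P[1]: E(K, 0b11101100) = 0b11011000; 0b00011001 ⊕ 0b11011000 = 0b11000001.
P[2]: E(K, 0b00011001) = 0b01100110; 0b00000000 ⊕ 0b01100110 = 0b01100110.
P[3]: E(K, 0b00000000) = 0b01000101; 0b01100110 ⊕ 0b01000101 = 0b00100011.
P[4]: E(K, 0b01100110) = 0b10001001; 0b01010101 ⊕ 0b10001001 = 0b11011100.
P[5]: E(K, 0b01010101) = 0b11101111; 0b10010001 ⊕ 0b11101111 = 0b01111110.
P[6]: E(K, 0b10010001) = 0b01110111; 0b11111001 ⊕ 0b01110111 = 0b10001110.

P[1] = 0b11000001, P[2] = 0b01100110, P[3] = 0b00100011, P[4] = 0b11011100, P[5] = 0b01111110, P[6] = 0b10001110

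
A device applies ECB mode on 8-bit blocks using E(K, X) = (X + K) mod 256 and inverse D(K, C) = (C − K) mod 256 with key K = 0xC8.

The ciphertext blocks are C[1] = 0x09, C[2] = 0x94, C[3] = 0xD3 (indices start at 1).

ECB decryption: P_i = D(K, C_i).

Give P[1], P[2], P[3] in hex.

P[1] = 0x41, P[2] = 0xCC, P[3] = 0x0B

P[1]: D(K, 0x09) = 0x41.
P[2]: D(K, 0x94) = 0xCC.
P[3]: D(K, 0xD3) = 0x0B.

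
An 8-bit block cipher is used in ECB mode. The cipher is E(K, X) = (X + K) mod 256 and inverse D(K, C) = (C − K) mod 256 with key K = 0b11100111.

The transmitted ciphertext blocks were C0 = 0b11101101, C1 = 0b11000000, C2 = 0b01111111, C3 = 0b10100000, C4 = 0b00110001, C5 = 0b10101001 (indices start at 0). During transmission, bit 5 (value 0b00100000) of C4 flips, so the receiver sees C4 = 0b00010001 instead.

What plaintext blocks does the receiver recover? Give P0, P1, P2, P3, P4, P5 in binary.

P0 = 0b00000110, P1 = 0b11011001, P2 = 0b10011000, P3 = 0b10111001, P4 = 0b00101010, P5 = 0b11000010

ECB decryption: P_i = D(K, C_i).
Only C4 changed, to 0b00010001. In ECB, a change in C_i affects only P_i. Decrypting the received ciphertext:
P0: D(K, 0b11101101) = 0b00000110.
P1: D(K, 0b11000000) = 0b11011001.
P2: D(K, 0b01111111) = 0b10011000.
P3: D(K, 0b10100000) = 0b10111001.
P4: D(K, 0b00010001) = 0b00101010.
P5: D(K, 0b10101001) = 0b11000010.
Blocks that differ from the original plaintext: P4.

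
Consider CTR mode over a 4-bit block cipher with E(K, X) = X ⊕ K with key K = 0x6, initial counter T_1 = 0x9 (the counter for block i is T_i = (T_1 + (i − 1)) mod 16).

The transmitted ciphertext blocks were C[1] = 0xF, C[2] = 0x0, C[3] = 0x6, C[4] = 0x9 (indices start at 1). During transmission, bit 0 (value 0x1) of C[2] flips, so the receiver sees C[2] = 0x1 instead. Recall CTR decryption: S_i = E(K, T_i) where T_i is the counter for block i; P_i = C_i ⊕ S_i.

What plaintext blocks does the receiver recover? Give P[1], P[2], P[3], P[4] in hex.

Only C[2] changed, to 0x1. In CTR, a change in C_i flips the same bit in P_i only; the keystream is unaffected. Decrypting the received ciphertext:
P[1]: T = 0x9, S = E(K, T) = 0xF; 0xF ⊕ 0xF = 0x0.
P[2]: T = 0xA, S = E(K, T) = 0xC; 0x1 ⊕ 0xC = 0xD.
P[3]: T = 0xB, S = E(K, T) = 0xD; 0x6 ⊕ 0xD = 0xB.
P[4]: T = 0xC, S = E(K, T) = 0xA; 0x9 ⊕ 0xA = 0x3.
Blocks that differ from the original plaintext: P[2].

P[1] = 0x0, P[2] = 0xD, P[3] = 0xB, P[4] = 0x3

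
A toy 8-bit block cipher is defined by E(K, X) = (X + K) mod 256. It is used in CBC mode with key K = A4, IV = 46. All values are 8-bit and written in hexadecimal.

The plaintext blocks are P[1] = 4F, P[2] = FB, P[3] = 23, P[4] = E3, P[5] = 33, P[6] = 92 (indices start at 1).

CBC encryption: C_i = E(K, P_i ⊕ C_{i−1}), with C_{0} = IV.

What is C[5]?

C[1]: P[1] ⊕ 46 = 09; E(K, 09) = AD.
C[2]: P[2] ⊕ AD = 56; E(K, 56) = FA.
C[3]: P[3] ⊕ FA = D9; E(K, D9) = 7D.
C[4]: P[4] ⊕ 7D = 9E; E(K, 9E) = 42.
C[5]: P[5] ⊕ 42 = 71; E(K, 71) = 15.

C[5] = 15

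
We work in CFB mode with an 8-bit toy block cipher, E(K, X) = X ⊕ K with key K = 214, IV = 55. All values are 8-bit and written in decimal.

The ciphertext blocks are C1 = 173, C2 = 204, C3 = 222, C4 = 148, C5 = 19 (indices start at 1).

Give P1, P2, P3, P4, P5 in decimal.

CFB decryption: P_i = C_i ⊕ E(K, C_{i−1}), with C_{0} = IV.
P1: E(K, 55) = 225; 173 ⊕ 225 = 76.
P2: E(K, 173) = 123; 204 ⊕ 123 = 183.
P3: E(K, 204) = 26; 222 ⊕ 26 = 196.
P4: E(K, 222) = 8; 148 ⊕ 8 = 156.
P5: E(K, 148) = 66; 19 ⊕ 66 = 81.

P1 = 76, P2 = 183, P3 = 196, P4 = 156, P5 = 81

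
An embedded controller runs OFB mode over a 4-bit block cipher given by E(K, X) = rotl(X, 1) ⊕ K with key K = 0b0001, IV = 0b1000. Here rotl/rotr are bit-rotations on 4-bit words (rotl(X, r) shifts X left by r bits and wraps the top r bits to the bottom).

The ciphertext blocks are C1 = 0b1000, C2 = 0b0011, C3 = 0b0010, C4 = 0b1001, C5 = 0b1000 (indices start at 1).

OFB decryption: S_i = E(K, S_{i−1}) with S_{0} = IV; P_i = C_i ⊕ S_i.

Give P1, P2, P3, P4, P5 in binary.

P1: S = E(K, 0b1000) = 0b0000; 0b1000 ⊕ 0b0000 = 0b1000.
P2: S = E(K, 0b0000) = 0b0001; 0b0011 ⊕ 0b0001 = 0b0010.
P3: S = E(K, 0b0001) = 0b0011; 0b0010 ⊕ 0b0011 = 0b0001.
P4: S = E(K, 0b0011) = 0b0111; 0b1001 ⊕ 0b0111 = 0b1110.
P5: S = E(K, 0b0111) = 0b1111; 0b1000 ⊕ 0b1111 = 0b0111.

P1 = 0b1000, P2 = 0b0010, P3 = 0b0001, P4 = 0b1110, P5 = 0b0111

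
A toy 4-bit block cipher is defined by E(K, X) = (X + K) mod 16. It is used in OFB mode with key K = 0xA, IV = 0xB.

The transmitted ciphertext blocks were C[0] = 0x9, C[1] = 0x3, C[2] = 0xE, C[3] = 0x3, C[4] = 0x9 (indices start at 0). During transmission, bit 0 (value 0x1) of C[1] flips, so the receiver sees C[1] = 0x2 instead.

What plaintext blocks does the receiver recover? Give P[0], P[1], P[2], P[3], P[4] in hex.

OFB decryption: S_i = E(K, S_{i−1}) with S_{−1} = IV; P_i = C_i ⊕ S_i.
Only C[1] changed, to 0x2. In OFB, a change in C_i flips the same bit in P_i only; the keystream is unaffected. Decrypting the received ciphertext:
P[0]: S = E(K, 0xB) = 0x5; 0x9 ⊕ 0x5 = 0xC.
P[1]: S = E(K, 0x5) = 0xF; 0x2 ⊕ 0xF = 0xD.
P[2]: S = E(K, 0xF) = 0x9; 0xE ⊕ 0x9 = 0x7.
P[3]: S = E(K, 0x9) = 0x3; 0x3 ⊕ 0x3 = 0x0.
P[4]: S = E(K, 0x3) = 0xD; 0x9 ⊕ 0xD = 0x4.
Blocks that differ from the original plaintext: P[1].

P[0] = 0xC, P[1] = 0xD, P[2] = 0x7, P[3] = 0x0, P[4] = 0x4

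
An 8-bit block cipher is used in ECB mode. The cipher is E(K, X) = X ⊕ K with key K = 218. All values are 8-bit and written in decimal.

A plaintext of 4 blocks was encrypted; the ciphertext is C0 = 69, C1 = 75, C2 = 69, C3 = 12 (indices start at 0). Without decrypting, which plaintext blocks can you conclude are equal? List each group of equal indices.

ECB encrypts each block independently with the same key, so equal ciphertext blocks imply equal plaintext blocks.
C0 = C2 = 69, so P0 = P2.

P0 = P2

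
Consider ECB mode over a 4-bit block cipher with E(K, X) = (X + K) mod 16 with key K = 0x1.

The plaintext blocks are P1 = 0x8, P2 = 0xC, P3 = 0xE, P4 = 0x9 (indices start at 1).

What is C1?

ECB encryption: C_i = E(K, P_i).
C1: E(K, 0x8) = 0x9.

C1 = 0x9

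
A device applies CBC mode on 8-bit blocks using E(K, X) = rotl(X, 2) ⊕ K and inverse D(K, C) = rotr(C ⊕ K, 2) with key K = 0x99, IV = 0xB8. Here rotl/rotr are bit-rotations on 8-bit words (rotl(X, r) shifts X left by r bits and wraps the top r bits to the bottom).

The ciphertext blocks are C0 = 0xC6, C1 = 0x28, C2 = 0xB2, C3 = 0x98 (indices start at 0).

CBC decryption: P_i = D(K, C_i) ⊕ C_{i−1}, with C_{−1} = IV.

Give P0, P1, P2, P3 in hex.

P0: D(K, 0xC6) = 0xD7; 0xD7 ⊕ 0xB8 = 0x6F.
P1: D(K, 0x28) = 0x6C; 0x6C ⊕ 0xC6 = 0xAA.
P2: D(K, 0xB2) = 0xCA; 0xCA ⊕ 0x28 = 0xE2.
P3: D(K, 0x98) = 0x40; 0x40 ⊕ 0xB2 = 0xF2.

P0 = 0x6F, P1 = 0xAA, P2 = 0xE2, P3 = 0xF2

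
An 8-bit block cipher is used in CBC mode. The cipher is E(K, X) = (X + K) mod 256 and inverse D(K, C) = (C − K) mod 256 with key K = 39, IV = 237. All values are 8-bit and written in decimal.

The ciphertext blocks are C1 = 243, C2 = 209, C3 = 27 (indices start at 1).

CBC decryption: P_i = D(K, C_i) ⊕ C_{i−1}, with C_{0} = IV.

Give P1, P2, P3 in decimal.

P1: D(K, 243) = 204; 204 ⊕ 237 = 33.
P2: D(K, 209) = 170; 170 ⊕ 243 = 89.
P3: D(K, 27) = 244; 244 ⊕ 209 = 37.

P1 = 33, P2 = 89, P3 = 37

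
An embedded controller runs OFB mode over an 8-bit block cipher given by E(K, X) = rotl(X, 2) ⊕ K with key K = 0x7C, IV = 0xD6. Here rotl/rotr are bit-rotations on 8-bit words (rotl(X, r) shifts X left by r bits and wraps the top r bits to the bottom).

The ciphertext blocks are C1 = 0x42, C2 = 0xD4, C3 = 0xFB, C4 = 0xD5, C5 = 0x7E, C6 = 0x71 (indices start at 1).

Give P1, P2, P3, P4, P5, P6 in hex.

OFB decryption: S_i = E(K, S_{i−1}) with S_{0} = IV; P_i = C_i ⊕ S_i.
P1: S = E(K, 0xD6) = 0x27; 0x42 ⊕ 0x27 = 0x65.
P2: S = E(K, 0x27) = 0xE0; 0xD4 ⊕ 0xE0 = 0x34.
P3: S = E(K, 0xE0) = 0xFF; 0xFB ⊕ 0xFF = 0x04.
P4: S = E(K, 0xFF) = 0x83; 0xD5 ⊕ 0x83 = 0x56.
P5: S = E(K, 0x83) = 0x72; 0x7E ⊕ 0x72 = 0x0C.
P6: S = E(K, 0x72) = 0xB5; 0x71 ⊕ 0xB5 = 0xC4.

P1 = 0x65, P2 = 0x34, P3 = 0x04, P4 = 0x56, P5 = 0x0C, P6 = 0xC4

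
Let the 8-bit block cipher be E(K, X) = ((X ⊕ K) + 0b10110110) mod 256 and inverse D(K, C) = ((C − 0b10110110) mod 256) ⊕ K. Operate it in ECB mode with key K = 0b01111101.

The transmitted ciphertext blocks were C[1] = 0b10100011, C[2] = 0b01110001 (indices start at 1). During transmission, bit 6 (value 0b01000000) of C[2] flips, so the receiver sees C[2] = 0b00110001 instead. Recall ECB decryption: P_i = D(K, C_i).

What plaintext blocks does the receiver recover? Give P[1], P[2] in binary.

P[1] = 0b10010000, P[2] = 0b00000110

Only C[2] changed, to 0b00110001. In ECB, a change in C_i affects only P_i. Decrypting the received ciphertext:
P[1]: D(K, 0b10100011) = 0b10010000.
P[2]: D(K, 0b00110001) = 0b00000110.
Blocks that differ from the original plaintext: P[2].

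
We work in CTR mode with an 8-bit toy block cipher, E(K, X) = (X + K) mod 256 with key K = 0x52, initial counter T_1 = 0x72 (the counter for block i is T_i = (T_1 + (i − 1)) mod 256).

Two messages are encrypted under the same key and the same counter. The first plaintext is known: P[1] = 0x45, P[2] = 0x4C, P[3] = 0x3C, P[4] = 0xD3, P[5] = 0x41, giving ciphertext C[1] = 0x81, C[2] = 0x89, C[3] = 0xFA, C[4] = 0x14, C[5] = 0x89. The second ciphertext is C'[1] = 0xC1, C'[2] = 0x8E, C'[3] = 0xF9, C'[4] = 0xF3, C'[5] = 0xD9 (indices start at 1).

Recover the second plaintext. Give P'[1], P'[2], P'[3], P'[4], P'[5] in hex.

P'[1] = 0x05, P'[2] = 0x4B, P'[3] = 0x3F, P'[4] = 0x34, P'[5] = 0x11

In CTR with a reused counter, both messages share the same keystream S_i, so C_i ⊕ C'_i = P_i ⊕ P'_i and thus P'_i = P_i ⊕ C_i ⊕ C'_i.
P'[1]: 0x45 ⊕ 0x81 ⊕ 0xC1 = 0x05.
P'[2]: 0x4C ⊕ 0x89 ⊕ 0x8E = 0x4B.
P'[3]: 0x3C ⊕ 0xFA ⊕ 0xF9 = 0x3F.
P'[4]: 0xD3 ⊕ 0x14 ⊕ 0xF3 = 0x34.
P'[5]: 0x41 ⊕ 0x89 ⊕ 0xD9 = 0x11.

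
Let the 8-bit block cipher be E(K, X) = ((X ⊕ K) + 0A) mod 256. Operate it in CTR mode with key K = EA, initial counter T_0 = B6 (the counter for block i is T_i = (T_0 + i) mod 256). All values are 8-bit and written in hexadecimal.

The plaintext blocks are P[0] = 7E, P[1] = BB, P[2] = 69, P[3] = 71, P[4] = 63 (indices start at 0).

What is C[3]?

C[3] = 2C

CTR encryption: S_i = E(K, T_i) where T_i is the counter for block i; C_i = P_i ⊕ S_i.
C[0]: T = B6, S = E(K, T) = 66; 7E ⊕ 66 = 18.
C[1]: T = B7, S = E(K, T) = 67; BB ⊕ 67 = DC.
C[2]: T = B8, S = E(K, T) = 5C; 69 ⊕ 5C = 35.
C[3]: T = B9, S = E(K, T) = 5D; 71 ⊕ 5D = 2C.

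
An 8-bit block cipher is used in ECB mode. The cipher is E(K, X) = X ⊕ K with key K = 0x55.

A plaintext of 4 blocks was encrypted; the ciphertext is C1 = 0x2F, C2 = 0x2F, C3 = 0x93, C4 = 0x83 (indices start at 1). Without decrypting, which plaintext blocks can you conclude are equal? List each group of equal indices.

ECB encrypts each block independently with the same key, so equal ciphertext blocks imply equal plaintext blocks.
C1 = C2 = 0x2F, so P1 = P2.

P1 = P2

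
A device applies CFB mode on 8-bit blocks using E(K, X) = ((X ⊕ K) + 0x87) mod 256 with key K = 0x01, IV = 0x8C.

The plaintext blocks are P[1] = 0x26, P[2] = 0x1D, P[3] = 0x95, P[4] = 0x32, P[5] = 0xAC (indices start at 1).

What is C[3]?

CFB encryption: C_i = P_i ⊕ E(K, C_{i−1}), with C_{0} = IV.
C[1]: E(K, 0x8C) = 0x14; 0x26 ⊕ 0x14 = 0x32.
C[2]: E(K, 0x32) = 0xBA; 0x1D ⊕ 0xBA = 0xA7.
C[3]: E(K, 0xA7) = 0x2D; 0x95 ⊕ 0x2D = 0xB8.

C[3] = 0xB8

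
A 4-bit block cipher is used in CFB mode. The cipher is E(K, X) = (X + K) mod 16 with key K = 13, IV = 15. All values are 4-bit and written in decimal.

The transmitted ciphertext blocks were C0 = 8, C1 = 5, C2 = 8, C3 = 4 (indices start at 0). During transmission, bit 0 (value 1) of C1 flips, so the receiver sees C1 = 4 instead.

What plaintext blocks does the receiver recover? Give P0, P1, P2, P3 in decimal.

CFB decryption: P_i = C_i ⊕ E(K, C_{i−1}), with C_{−1} = IV.
Only C1 changed, to 4. In CFB, a change in C_i flips the same bit in P_i and garbles P_{i+1}. Decrypting the received ciphertext:
P0: E(K, 15) = 12; 8 ⊕ 12 = 4.
P1: E(K, 8) = 5; 4 ⊕ 5 = 1.
P2: E(K, 4) = 1; 8 ⊕ 1 = 9.
P3: E(K, 8) = 5; 4 ⊕ 5 = 1.
Blocks that differ from the original plaintext: P1, P2.

P0 = 4, P1 = 1, P2 = 9, P3 = 1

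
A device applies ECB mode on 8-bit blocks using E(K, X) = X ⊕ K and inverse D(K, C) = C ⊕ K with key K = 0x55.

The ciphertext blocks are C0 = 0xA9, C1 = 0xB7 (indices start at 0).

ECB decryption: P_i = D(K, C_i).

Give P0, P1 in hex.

P0: D(K, 0xA9) = 0xFC.
P1: D(K, 0xB7) = 0xE2.

P0 = 0xFC, P1 = 0xE2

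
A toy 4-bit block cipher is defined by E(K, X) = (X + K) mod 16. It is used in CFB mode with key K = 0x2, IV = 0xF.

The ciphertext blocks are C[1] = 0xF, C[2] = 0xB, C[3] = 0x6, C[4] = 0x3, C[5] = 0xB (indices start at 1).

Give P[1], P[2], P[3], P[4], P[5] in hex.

P[1] = 0xE, P[2] = 0xA, P[3] = 0xB, P[4] = 0xB, P[5] = 0xE

CFB decryption: P_i = C_i ⊕ E(K, C_{i−1}), with C_{0} = IV.
P[1]: E(K, 0xF) = 0x1; 0xF ⊕ 0x1 = 0xE.
P[2]: E(K, 0xF) = 0x1; 0xB ⊕ 0x1 = 0xA.
P[3]: E(K, 0xB) = 0xD; 0x6 ⊕ 0xD = 0xB.
P[4]: E(K, 0x6) = 0x8; 0x3 ⊕ 0x8 = 0xB.
P[5]: E(K, 0x3) = 0x5; 0xB ⊕ 0x5 = 0xE.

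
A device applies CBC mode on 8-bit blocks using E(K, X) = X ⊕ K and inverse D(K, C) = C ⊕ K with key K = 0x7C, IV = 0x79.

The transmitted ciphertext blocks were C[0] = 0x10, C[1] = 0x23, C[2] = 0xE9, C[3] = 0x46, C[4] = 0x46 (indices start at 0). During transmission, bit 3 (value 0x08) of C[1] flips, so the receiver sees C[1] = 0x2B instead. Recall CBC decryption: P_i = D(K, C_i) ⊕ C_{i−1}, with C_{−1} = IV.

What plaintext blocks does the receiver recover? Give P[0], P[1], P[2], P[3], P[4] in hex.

P[0] = 0x15, P[1] = 0x47, P[2] = 0xBE, P[3] = 0xD3, P[4] = 0x7C

Only C[1] changed, to 0x2B. In CBC, a change in C_i garbles P_i and flips the same bit in P_{i+1}. Decrypting the received ciphertext:
P[0]: D(K, 0x10) = 0x6C; 0x6C ⊕ 0x79 = 0x15.
P[1]: D(K, 0x2B) = 0x57; 0x57 ⊕ 0x10 = 0x47.
P[2]: D(K, 0xE9) = 0x95; 0x95 ⊕ 0x2B = 0xBE.
P[3]: D(K, 0x46) = 0x3A; 0x3A ⊕ 0xE9 = 0xD3.
P[4]: D(K, 0x46) = 0x3A; 0x3A ⊕ 0x46 = 0x7C.
Blocks that differ from the original plaintext: P[1], P[2].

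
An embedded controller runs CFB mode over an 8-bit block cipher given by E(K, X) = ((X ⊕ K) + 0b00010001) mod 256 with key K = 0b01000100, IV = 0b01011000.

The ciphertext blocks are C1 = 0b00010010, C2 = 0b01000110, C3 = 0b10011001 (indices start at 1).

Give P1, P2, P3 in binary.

CFB decryption: P_i = C_i ⊕ E(K, C_{i−1}), with C_{0} = IV.
P1: E(K, 0b01011000) = 0b00101101; 0b00010010 ⊕ 0b00101101 = 0b00111111.
P2: E(K, 0b00010010) = 0b01100111; 0b01000110 ⊕ 0b01100111 = 0b00100001.
P3: E(K, 0b01000110) = 0b00010011; 0b10011001 ⊕ 0b00010011 = 0b10001010.

P1 = 0b00111111, P2 = 0b00100001, P3 = 0b10001010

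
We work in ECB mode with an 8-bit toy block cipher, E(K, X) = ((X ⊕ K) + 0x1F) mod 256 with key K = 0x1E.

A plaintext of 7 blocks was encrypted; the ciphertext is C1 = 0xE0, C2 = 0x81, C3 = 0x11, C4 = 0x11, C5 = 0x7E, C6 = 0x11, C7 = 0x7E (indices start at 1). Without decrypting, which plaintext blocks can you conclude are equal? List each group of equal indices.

P3 = P4 = P6; P5 = P7

ECB encrypts each block independently with the same key, so equal ciphertext blocks imply equal plaintext blocks.
C3 = C4 = C6 = 0x11, so P3 = P4 = P6.
C5 = C7 = 0x7E, so P5 = P7.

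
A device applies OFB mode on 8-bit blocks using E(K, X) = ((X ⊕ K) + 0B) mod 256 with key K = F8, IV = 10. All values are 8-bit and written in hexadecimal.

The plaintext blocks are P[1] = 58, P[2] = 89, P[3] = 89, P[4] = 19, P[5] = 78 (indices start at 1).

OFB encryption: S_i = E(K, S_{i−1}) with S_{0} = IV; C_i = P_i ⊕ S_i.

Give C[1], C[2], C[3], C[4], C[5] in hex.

C[1] = AB, C[2] = 9F, C[3] = 70, C[4] = 15, C[5] = 87

C[1]: S = E(K, 10) = F3; 58 ⊕ F3 = AB.
C[2]: S = E(K, F3) = 16; 89 ⊕ 16 = 9F.
C[3]: S = E(K, 16) = F9; 89 ⊕ F9 = 70.
C[4]: S = E(K, F9) = 0C; 19 ⊕ 0C = 15.
C[5]: S = E(K, 0C) = FF; 78 ⊕ FF = 87.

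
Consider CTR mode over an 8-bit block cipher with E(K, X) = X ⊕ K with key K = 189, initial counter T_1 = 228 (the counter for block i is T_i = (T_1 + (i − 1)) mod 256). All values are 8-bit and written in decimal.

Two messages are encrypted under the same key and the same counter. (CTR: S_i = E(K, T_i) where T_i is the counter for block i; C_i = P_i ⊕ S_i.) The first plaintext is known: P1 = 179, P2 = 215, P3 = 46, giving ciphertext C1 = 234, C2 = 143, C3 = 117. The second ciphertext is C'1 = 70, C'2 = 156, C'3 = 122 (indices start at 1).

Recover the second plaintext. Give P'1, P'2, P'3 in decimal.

P'1 = 31, P'2 = 196, P'3 = 33

In CTR with a reused counter, both messages share the same keystream S_i, so C_i ⊕ C'_i = P_i ⊕ P'_i and thus P'_i = P_i ⊕ C_i ⊕ C'_i.
P'1: 179 ⊕ 234 ⊕ 70 = 31.
P'2: 215 ⊕ 143 ⊕ 156 = 196.
P'3: 46 ⊕ 117 ⊕ 122 = 33.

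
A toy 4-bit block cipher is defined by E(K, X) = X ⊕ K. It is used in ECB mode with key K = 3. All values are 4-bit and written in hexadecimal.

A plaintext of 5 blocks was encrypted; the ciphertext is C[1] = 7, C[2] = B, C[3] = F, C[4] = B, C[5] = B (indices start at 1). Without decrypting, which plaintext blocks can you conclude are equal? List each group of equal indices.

ECB encrypts each block independently with the same key, so equal ciphertext blocks imply equal plaintext blocks.
C[2] = C[4] = C[5] = B, so P[2] = P[4] = P[5].

P[2] = P[4] = P[5]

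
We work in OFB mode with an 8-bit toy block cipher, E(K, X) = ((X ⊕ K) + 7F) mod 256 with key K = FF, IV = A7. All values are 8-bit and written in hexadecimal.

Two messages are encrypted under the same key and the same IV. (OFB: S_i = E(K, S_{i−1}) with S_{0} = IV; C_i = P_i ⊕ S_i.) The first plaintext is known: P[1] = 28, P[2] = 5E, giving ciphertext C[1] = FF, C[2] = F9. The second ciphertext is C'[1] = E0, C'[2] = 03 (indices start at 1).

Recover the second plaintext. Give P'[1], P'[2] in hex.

In OFB with a reused IV, both messages share the same keystream S_i, so C_i ⊕ C'_i = P_i ⊕ P'_i and thus P'_i = P_i ⊕ C_i ⊕ C'_i.
P'[1]: 28 ⊕ FF ⊕ E0 = 37.
P'[2]: 5E ⊕ F9 ⊕ 03 = A4.

P'[1] = 37, P'[2] = A4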